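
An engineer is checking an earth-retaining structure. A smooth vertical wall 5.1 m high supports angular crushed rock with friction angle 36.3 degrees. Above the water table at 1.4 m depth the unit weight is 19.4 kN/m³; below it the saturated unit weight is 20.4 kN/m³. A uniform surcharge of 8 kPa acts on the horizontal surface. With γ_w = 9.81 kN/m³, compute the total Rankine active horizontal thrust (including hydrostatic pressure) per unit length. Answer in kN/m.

127 kN/m

K_a = tan²(45° − φ/2) = 0.2563.
γ' = 20.4 − 9.81 = 10.59 kN/m³. h₂ = H − d_w = 3.7 m.
σ'_h: at surface K_a·q = 2.050; at WT K_a(q+γd_w) = 9.010; at base K_a(q+γd_w+γ'h₂) = 19.05 kPa.
P₁ = ½(2.050+9.010)×1.4 = 7.742; P₂ = ½(9.010+19.05)×3.7 = 51.92; P_w = ½γ_w h₂² = 67.15.
Total = 7.742+51.92+67.15 = 126.8 kN/m.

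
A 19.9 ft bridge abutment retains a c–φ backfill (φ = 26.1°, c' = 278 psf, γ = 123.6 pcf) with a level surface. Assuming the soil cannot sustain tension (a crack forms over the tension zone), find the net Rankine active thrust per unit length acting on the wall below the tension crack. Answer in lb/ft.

3870 lb/ft

K_a = 0.3889; √K_a = 0.6237.
Tension-crack depth z_c = 2c/(γ√K_a) = 2×278/(123.6×0.6237) = 7.213 ft.
σ_a at base = K_a γ H − 2c√K_a = 0.3889×123.6×19.9 − 2×278×0.6237 = 609.9 psf.
P_a = ½ × 609.9 × (H − z_c) = 0.5×609.9×12.69 = 3869 lb/ft.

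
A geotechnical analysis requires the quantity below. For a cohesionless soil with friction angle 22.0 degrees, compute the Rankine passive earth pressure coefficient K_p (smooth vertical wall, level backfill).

2.20

K_p = (1 + sin φ)/(1 − sin φ) = tan²(45° + 22.0°/2) = 2.198.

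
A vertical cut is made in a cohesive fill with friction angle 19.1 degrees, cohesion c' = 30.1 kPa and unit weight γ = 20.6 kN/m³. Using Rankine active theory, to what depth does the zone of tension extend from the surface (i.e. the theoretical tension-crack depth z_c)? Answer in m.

K_a = tan²(45° − 19.1°/2) = 0.5069; √K_a = 0.7120.
The active pressure is zero where K_a γ z = 2c√K_a, so z_c = 2c/(γ√K_a) = 2×30.1/(20.6×0.7120) = 4.105 m.

4.10 m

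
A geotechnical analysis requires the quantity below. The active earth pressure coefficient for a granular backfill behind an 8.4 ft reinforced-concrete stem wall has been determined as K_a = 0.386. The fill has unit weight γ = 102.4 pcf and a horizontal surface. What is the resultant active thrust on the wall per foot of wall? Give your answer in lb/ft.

P = ½ K_a γ H² = 0.5 × 0.386 × 102.4 × 8.4² = 1394 lb/ft.

1390 lb/ft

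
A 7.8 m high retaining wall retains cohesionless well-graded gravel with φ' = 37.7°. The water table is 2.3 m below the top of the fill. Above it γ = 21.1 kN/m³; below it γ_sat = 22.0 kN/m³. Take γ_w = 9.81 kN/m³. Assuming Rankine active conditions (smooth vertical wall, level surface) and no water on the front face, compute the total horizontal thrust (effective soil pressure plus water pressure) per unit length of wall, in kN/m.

271 kN/m

K_a = tan²(45° − φ/2) = 0.2411.
γ' = 22.0 − 9.81 = 12.19 kN/m³. Depth below WT = 5.5 m.
σ'_h at WT = K_a γ d_w = 11.70 kPa; at base = 11.70 + K_a γ' × 5.5 = 27.86 kPa.
P₁ (0–2.3 m) = ½×11.70×2.3 = 13.45. P₂ (2.3–7.8 m) = ½(11.70+27.86)×5.5 = 108.8.
P_w = ½ γ_w h₂² = 0.5×9.81×5.5² = 148.4. Total = 13.45+108.8+148.4 = 270.6 kN/m.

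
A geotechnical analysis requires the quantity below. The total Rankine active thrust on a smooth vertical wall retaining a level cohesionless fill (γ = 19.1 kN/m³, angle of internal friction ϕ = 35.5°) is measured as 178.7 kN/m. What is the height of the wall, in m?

K_a = 0.2653. P_a = ½ K_a γ H² ⇒ H = √(2P_a/(K_a γ)).
H = √(2×178.7/(0.2653×19.1)) = 8.399 m.

8.40 m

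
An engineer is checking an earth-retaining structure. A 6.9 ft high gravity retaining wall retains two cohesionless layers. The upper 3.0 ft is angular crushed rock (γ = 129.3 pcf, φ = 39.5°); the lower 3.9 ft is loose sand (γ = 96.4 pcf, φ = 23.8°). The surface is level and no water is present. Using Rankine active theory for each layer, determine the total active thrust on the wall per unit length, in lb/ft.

1080 lb/ft

K_a1 = tan²(45°−39.5°/2) = 0.2224; K_a2 = tan²(45°−23.8°/2) = 0.4250.
Layer 1: σ at base = K_a1 γ₁ h₁ = 86.28 psf; P₁ = ½×86.28×3.0 = 129.4.
Layer 2: σ_v at top = γ₁h₁ = 387.9; σ_h top = K_a2×387.9 = 164.8; σ_h base = K_a2×(387.9+96.4×3.9) = 324.6.
P₂ = ½(164.8+324.6)×3.9 = 954.4. Total P_a = 129.4+954.4 = 1084 lb/ft.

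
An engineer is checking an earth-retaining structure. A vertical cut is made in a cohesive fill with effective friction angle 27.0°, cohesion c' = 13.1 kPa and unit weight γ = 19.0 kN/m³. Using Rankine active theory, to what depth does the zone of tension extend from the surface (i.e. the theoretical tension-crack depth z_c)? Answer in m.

2.25 m

K_a = tan²(45° − 27.0°/2) = 0.3755; √K_a = 0.6128.
The active pressure is zero where K_a γ z = 2c√K_a, so z_c = 2c/(γ√K_a) = 2×13.1/(19.0×0.6128) = 2.250 m.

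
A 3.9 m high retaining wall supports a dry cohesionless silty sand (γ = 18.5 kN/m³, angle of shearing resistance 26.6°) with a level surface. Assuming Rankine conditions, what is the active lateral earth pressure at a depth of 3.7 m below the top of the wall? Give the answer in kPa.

K_a = (1 − sin φ)/(1 + sin φ) = 0.3814.
σ_h = K_a γ z = 0.3814 × 18.5 × 3.7 = 26.11 kPa.

26.1 kPa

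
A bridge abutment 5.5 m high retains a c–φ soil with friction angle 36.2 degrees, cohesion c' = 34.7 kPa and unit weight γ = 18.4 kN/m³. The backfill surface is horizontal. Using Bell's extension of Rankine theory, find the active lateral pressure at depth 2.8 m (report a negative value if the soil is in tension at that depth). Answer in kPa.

-21.9 kPa

K_a = (1 − sin φ)/(1 + sin φ) = 0.2574.
σ_a = K_a γ z − 2c√K_a = 0.2574×18.4×2.8 − 2×34.7×0.5073 = -21.95 kPa.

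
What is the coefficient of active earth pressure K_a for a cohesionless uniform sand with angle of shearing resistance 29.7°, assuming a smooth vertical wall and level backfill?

K_a = tan²(45° − φ/2) = tan²(30.15°) = 0.3374.

0.337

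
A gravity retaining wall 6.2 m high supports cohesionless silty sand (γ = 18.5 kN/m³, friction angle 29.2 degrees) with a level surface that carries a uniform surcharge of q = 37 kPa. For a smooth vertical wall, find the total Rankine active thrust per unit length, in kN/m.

201 kN/m

K_a = tan²(45° − φ/2) = 0.3442.
Soil triangle: ½ K_a γ H² = 0.5×0.3442×18.5×6.2² = 122.4 kN/m.
Surcharge rectangle: K_a q H = 0.3442×37×6.2 = 78.96 kN/m.
Total = 122.4 + 78.96 = 201.4 kN/m.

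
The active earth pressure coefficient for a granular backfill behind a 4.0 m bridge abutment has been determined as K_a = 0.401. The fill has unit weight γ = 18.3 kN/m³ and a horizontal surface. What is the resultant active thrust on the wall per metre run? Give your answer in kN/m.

58.7 kN/m

P = ½ K_a γ H² = 0.5 × 0.401 × 18.3 × 4.0² = 58.71 kN/m.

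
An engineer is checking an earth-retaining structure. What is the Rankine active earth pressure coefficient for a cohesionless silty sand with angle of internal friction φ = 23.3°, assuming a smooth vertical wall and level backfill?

0.433

K_a = tan²(45° − φ/2) = tan²(33.35°) = 0.4331.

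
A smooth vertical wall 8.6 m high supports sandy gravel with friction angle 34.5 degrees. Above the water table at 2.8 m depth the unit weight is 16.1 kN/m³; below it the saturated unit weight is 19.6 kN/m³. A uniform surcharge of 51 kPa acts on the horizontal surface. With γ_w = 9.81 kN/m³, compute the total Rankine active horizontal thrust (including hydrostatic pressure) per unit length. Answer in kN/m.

K_a = tan²(45° − φ/2) = 0.2768.
γ' = 19.6 − 9.81 = 9.790 kN/m³. h₂ = H − d_w = 5.8 m.
σ'_h: at surface K_a·q = 14.12; at WT K_a(q+γd_w) = 26.60; at base K_a(q+γd_w+γ'h₂) = 42.31 kPa.
P₁ = ½(14.12+26.60)×2.8 = 57.00; P₂ = ½(26.60+42.31)×5.8 = 199.8; P_w = ½γ_w h₂² = 165.0.
Total = 57.00+199.8+165.0 = 421.8 kN/m.

422 kN/m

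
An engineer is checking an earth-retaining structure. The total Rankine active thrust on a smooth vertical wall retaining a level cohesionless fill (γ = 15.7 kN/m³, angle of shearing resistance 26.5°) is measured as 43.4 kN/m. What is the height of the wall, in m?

3.80 m

K_a = 0.3829. P_a = ½ K_a γ H² ⇒ H = √(2P_a/(K_a γ)).
H = √(2×43.4/(0.3829×15.7)) = 3.800 m.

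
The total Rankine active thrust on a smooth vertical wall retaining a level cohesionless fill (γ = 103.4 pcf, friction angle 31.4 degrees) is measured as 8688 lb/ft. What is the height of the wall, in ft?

K_a = 0.3149. P_a = ½ K_a γ H² ⇒ H = √(2P_a/(K_a γ)).
H = √(2×8688/(0.3149×103.4)) = 23.10 ft.

23.1 ft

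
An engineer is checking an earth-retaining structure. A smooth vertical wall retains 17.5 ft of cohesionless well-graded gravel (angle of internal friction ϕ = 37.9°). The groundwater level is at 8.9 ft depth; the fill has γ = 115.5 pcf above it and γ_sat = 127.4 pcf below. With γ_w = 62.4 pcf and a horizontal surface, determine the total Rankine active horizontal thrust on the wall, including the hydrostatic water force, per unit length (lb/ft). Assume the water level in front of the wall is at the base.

6090 lb/ft

K_a = tan²(45° − φ/2) = 0.2389.
γ' = 127.4 − 62.4 = 65.00 pcf. Depth below WT = 8.6 ft.
σ'_h at WT = K_a γ d_w = 245.6 psf; at base = 245.6 + K_a γ' × 8.6 = 379.2 psf.
P₁ (0–8.9 ft) = ½×245.6×8.9 = 1093. P₂ (8.9–17.5 ft) = ½(245.6+379.2)×8.6 = 2687.
P_w = ½ γ_w h₂² = 0.5×62.4×8.6² = 2308. Total = 1093+2687+2308 = 6087 lb/ft.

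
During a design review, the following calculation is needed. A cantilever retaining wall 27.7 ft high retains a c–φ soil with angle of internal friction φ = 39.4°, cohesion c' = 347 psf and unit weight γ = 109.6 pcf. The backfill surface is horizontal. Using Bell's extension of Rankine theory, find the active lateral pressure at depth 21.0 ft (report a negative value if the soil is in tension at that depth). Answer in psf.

186 psf

K_a = (1 − sin φ)/(1 + sin φ) = 0.2234.
σ_a = K_a γ z − 2c√K_a = 0.2234×109.6×21.0 − 2×347×0.4727 = 186.2 psf.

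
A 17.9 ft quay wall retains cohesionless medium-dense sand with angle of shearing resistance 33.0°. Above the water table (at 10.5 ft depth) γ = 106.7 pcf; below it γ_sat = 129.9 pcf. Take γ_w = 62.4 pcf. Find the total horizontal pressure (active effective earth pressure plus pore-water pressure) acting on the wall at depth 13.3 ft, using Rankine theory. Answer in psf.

K_a = (1 − sin φ)/(1 + sin φ) = 0.2948.
γ' = 129.9 − 62.4 = 67.50 pcf.
Effective vertical stress at 13.3 ft: σ'_v = 106.7×10.5 + 67.50×2.80 = 1309 psf.
σ'_h = K_a σ'_v = 0.2948 × 1309 = 386.0 psf; u = γ_w × 2.80 = 174.7 psf.
Total σ_h = 386.0 + 174.7 = 560.7 psf.

561 psf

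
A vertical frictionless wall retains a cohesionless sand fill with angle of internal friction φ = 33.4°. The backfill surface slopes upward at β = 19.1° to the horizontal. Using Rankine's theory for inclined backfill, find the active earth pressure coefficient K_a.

0.342

K_a = cos β · (cos β − √(cos²β − cos²φ)) / (cos β + √(cos²β − cos²φ)).
cos β = 0.9449, cos φ = 0.8348, √(cos²β − cos²φ) = 0.4427.
K_a = 0.9449 × (0.9449 − 0.4427)/(0.9449 + 0.4427) = 0.3420.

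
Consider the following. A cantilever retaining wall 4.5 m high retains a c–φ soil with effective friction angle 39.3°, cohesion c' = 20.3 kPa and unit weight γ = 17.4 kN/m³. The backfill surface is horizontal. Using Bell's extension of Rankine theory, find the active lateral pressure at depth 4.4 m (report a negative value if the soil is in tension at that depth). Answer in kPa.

K_a = (1 − sin φ)/(1 + sin φ) = 0.2245.
σ_a = K_a γ z − 2c√K_a = 0.2245×17.4×4.4 − 2×20.3×0.4738 = -2.051 kPa.

-2.05 kPa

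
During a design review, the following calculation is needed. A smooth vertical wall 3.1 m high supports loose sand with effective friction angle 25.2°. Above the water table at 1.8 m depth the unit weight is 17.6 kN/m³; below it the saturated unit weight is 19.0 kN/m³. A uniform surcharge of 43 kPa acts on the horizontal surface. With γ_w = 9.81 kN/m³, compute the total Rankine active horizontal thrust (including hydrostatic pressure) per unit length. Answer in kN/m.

93.2 kN/m

K_a = tan²(45° − φ/2) = 0.4027.
γ' = 19.0 − 9.81 = 9.190 kN/m³. h₂ = H − d_w = 1.3 m.
σ'_h: at surface K_a·q = 17.32; at WT K_a(q+γd_w) = 30.08; at base K_a(q+γd_w+γ'h₂) = 34.89 kPa.
P₁ = ½(17.32+30.08)×1.8 = 42.66; P₂ = ½(30.08+34.89)×1.3 = 42.23; P_w = ½γ_w h₂² = 8.289.
Total = 42.66+42.23+8.289 = 93.17 kN/m.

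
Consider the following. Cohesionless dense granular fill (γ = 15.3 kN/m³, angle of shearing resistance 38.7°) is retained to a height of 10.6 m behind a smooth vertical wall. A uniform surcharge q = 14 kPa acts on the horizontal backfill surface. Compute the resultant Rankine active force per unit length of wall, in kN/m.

K_a = tan²(45° − φ/2) = 0.2306.
Soil triangle: ½ K_a γ H² = 0.5×0.2306×15.3×10.6² = 198.2 kN/m.
Surcharge rectangle: K_a q H = 0.2306×14×10.6 = 34.22 kN/m.
Total = 198.2 + 34.22 = 232.4 kN/m.

232 kN/m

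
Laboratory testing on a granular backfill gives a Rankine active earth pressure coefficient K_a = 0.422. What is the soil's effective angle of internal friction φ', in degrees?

K_a = tan²(45° − φ/2) ⇒ 45° − φ/2 = arctan(√0.422) = 33.01°.
φ = 2(45° − 33.01°) = 23.98°.

24.0°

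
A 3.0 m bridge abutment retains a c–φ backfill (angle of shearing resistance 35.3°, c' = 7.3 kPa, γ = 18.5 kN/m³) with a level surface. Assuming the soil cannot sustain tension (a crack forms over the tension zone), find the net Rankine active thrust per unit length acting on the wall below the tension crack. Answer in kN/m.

5.38 kN/m

K_a = 0.2675; √K_a = 0.5172.
Tension-crack depth z_c = 2c/(γ√K_a) = 2×7.3/(18.5×0.5172) = 1.526 m.
σ_a at base = K_a γ H − 2c√K_a = 0.2675×18.5×3.0 − 2×7.3×0.5172 = 7.297 kPa.
P_a = ½ × 7.297 × (H − z_c) = 0.5×7.297×1.474 = 5.379 kN/m.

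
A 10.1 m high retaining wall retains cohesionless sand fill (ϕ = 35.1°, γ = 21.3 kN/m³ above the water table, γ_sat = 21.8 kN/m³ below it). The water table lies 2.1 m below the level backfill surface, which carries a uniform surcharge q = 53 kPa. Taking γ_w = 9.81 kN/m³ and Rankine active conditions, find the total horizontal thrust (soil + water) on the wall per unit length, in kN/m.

K_a = tan²(45° − φ/2) = 0.2698.
γ' = 21.8 − 9.81 = 11.99 kN/m³. h₂ = H − d_w = 8.0 m.
σ'_h: at surface K_a·q = 14.30; at WT K_a(q+γd_w) = 26.37; at base K_a(q+γd_w+γ'h₂) = 52.25 kPa.
P₁ = ½(14.30+26.37)×2.1 = 42.71; P₂ = ½(26.37+52.25)×8.0 = 314.5; P_w = ½γ_w h₂² = 313.9.
Total = 42.71+314.5+313.9 = 671.1 kN/m.

671 kN/m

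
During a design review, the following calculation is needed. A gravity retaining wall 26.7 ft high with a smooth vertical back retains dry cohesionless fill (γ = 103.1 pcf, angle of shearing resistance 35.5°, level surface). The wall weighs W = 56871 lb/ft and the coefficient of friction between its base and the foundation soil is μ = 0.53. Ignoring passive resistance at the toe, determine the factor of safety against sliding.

3.09

K_a = tan²(45° − 35.5°/2) = 0.2653.
P_a = ½K_aγH² = 0.5×0.2653×103.1×26.7² = 9748 lb/ft, acting at H/3 = 8.900 ft above the base.
FS_sliding = μW / P_a = 0.53×56871 / 9748 = 3.092.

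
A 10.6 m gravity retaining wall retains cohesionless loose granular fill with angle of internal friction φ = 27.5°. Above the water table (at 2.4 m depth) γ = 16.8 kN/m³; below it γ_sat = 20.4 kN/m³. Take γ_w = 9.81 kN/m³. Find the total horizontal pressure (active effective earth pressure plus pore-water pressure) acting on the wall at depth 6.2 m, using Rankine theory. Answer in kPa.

K_a = (1 − sin φ)/(1 + sin φ) = 0.3682.
γ' = 20.4 − 9.81 = 10.59 kN/m³.
Effective vertical stress at 6.2 m: σ'_v = 16.8×2.4 + 10.59×3.80 = 80.56 kPa.
σ'_h = K_a σ'_v = 0.3682 × 80.56 = 29.66 kPa; u = γ_w × 3.80 = 37.28 kPa.
Total σ_h = 29.66 + 37.28 = 66.94 kPa.

66.9 kPa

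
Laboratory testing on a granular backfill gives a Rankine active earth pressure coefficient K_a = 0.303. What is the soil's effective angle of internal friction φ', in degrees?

K_a = tan²(45° − φ/2) ⇒ 45° − φ/2 = arctan(√0.303) = 28.83°.
φ = 2(45° − 28.83°) = 32.34°.

32.3°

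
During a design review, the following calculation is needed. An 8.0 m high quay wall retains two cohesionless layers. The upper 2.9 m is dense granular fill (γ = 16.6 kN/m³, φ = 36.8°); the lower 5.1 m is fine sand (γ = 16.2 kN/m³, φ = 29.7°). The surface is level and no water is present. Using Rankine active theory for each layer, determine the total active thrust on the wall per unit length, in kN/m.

K_a1 = tan²(45°−36.8°/2) = 0.2508; K_a2 = tan²(45°−29.7°/2) = 0.3374.
Layer 1: σ at base = K_a1 γ₁ h₁ = 12.07 kPa; P₁ = ½×12.07×2.9 = 17.50.
Layer 2: σ_v at top = γ₁h₁ = 48.14; σ_h top = K_a2×48.14 = 16.24; σ_h base = K_a2×(48.14+16.2×5.1) = 44.12.
P₂ = ½(16.24+44.12)×5.1 = 153.9. Total P_a = 17.50+153.9 = 171.4 kN/m.

171 kN/m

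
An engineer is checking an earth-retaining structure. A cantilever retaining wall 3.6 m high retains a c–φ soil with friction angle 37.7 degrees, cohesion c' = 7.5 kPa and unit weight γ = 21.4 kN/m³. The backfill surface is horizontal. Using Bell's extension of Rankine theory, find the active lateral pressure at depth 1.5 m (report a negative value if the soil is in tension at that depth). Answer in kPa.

0.373 kPa

K_a = (1 − sin φ)/(1 + sin φ) = 0.2411.
σ_a = K_a γ z − 2c√K_a = 0.2411×21.4×1.5 − 2×7.5×0.4910 = 0.3733 kPa.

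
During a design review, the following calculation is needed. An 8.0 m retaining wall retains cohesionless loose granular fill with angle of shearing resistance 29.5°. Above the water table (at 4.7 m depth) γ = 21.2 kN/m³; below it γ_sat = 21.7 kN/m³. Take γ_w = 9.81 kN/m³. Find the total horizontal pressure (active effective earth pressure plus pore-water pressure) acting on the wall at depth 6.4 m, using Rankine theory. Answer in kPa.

K_a = (1 − sin φ)/(1 + sin φ) = 0.3401.
γ' = 21.7 − 9.81 = 11.89 kN/m³.
Effective vertical stress at 6.4 m: σ'_v = 21.2×4.7 + 11.89×1.70 = 119.9 kPa.
σ'_h = K_a σ'_v = 0.3401 × 119.9 = 40.76 kPa; u = γ_w × 1.70 = 16.68 kPa.
Total σ_h = 40.76 + 16.68 = 57.44 kPa.

57.4 kPa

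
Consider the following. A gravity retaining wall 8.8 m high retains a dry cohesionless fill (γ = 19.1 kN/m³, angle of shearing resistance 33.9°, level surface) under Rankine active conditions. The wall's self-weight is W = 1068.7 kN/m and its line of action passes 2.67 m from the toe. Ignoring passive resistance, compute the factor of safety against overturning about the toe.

4.63

K_a = tan²(45° − 33.9°/2) = 0.2839.
P_a = ½K_aγH² = 0.5×0.2839×19.1×8.8² = 210.0 kN/m, acting at H/3 = 2.933 m above the base.
Overturning moment M_o = P_a × H/3 = 210.0 × 2.933 = 615.9.
Resisting moment M_r = W × 2.67 = 1068.7 × 2.67 = 2853.
FS_overturning = M_r/M_o = 2853/615.9 = 4.633.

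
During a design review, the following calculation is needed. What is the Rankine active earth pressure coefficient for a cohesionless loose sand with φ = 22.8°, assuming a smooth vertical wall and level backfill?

K_a = tan²(45° − φ/2) = tan²(33.60°) = 0.4414.

0.441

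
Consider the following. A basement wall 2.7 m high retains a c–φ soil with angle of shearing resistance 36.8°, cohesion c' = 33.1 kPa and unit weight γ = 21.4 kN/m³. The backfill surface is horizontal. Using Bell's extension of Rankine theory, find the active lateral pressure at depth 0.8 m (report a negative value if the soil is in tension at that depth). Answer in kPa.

-28.9 kPa

K_a = (1 − sin φ)/(1 + sin φ) = 0.2508.
σ_a = K_a γ z − 2c√K_a = 0.2508×21.4×0.8 − 2×33.1×0.5008 = -28.86 kPa.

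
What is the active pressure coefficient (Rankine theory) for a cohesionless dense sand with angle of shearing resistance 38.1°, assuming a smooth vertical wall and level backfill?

K_a = (1 − sin φ)/(1 + sin φ) = (1 − sin 38.1°)/(1 + sin 38.1°) = 0.2368.

0.237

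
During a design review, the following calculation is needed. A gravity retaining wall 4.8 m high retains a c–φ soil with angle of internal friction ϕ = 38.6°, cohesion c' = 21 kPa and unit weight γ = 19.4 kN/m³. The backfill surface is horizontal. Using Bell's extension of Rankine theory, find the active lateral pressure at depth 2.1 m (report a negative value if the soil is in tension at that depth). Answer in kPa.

-10.8 kPa

K_a = (1 − sin φ)/(1 + sin φ) = 0.2316.
σ_a = K_a γ z − 2c√K_a = 0.2316×19.4×2.1 − 2×21×0.4813 = -10.78 kPa.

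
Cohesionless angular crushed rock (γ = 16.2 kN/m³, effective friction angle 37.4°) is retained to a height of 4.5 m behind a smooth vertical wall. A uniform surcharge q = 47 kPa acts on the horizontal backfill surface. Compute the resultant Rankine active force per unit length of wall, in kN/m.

91.7 kN/m

K_a = tan²(45° − φ/2) = 0.2443.
Soil triangle: ½ K_a γ H² = 0.5×0.2443×16.2×4.5² = 40.07 kN/m.
Surcharge rectangle: K_a q H = 0.2443×47×4.5 = 51.66 kN/m.
Total = 40.07 + 51.66 = 91.73 kN/m.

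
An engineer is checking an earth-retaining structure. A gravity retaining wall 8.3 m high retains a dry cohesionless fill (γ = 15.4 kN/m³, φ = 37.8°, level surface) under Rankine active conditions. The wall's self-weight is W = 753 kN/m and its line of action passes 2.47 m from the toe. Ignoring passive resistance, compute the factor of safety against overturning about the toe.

K_a = tan²(45° − 37.8°/2) = 0.2400.
P_a = ½K_aγH² = 0.5×0.2400×15.4×8.3² = 127.3 kN/m, acting at H/3 = 2.767 m above the base.
Overturning moment M_o = P_a × H/3 = 127.3 × 2.767 = 352.2.
Resisting moment M_r = W × 2.47 = 753 × 2.47 = 1860.
FS_overturning = M_r/M_o = 1860/352.2 = 5.281.

5.28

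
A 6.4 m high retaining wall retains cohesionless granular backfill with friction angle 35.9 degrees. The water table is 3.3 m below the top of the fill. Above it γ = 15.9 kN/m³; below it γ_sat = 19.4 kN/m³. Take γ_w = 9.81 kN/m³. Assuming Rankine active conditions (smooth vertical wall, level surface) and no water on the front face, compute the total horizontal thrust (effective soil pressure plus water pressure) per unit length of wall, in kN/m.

124 kN/m

K_a = tan²(45° − φ/2) = 0.2607.
γ' = 19.4 − 9.81 = 9.590 kN/m³. Depth below WT = 3.1 m.
σ'_h at WT = K_a γ d_w = 13.68 kPa; at base = 13.68 + K_a γ' × 3.1 = 21.43 kPa.
P₁ (0–3.3 m) = ½×13.68×3.3 = 22.57. P₂ (3.3–6.4 m) = ½(13.68+21.43)×3.1 = 54.43.
P_w = ½ γ_w h₂² = 0.5×9.81×3.1² = 47.14. Total = 22.57+54.43+47.14 = 124.1 kN/m.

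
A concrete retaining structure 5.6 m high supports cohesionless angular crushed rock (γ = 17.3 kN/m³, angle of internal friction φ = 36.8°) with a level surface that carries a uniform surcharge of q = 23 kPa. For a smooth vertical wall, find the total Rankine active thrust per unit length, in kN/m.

100 kN/m

K_a = tan²(45° − φ/2) = 0.2508.
Soil triangle: ½ K_a γ H² = 0.5×0.2508×17.3×5.6² = 68.02 kN/m.
Surcharge rectangle: K_a q H = 0.2508×23×5.6 = 32.30 kN/m.
Total = 68.02 + 32.30 = 100.3 kN/m.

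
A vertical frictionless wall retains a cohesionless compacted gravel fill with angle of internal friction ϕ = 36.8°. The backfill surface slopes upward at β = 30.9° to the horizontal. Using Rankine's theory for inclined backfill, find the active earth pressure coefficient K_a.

0.404

K_a = cos β · (cos β − √(cos²β − cos²φ)) / (cos β + √(cos²β − cos²φ)).
cos β = 0.8581, cos φ = 0.8007, √(cos²β − cos²φ) = 0.3084.
K_a = 0.8581 × (0.8581 − 0.3084)/(0.8581 + 0.3084) = 0.4044.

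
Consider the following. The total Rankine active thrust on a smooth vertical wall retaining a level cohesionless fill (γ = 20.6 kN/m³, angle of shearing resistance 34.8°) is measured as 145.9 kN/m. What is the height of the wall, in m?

7.20 m

K_a = 0.2733. P_a = ½ K_a γ H² ⇒ H = √(2P_a/(K_a γ)).
H = √(2×145.9/(0.2733×20.6)) = 7.199 m.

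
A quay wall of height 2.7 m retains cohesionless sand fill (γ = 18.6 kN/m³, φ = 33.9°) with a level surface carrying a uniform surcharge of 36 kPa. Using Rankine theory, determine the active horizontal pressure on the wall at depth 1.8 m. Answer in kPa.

K_a = (1 − sin φ)/(1 + sin φ) = 0.2839.
σ_v = γz + q = 18.6 × 1.8 + 36 = 69.48 kPa.
σ_h = K_a σ_v = 0.2839 × 69.48 = 19.73 kPa.

19.7 kPa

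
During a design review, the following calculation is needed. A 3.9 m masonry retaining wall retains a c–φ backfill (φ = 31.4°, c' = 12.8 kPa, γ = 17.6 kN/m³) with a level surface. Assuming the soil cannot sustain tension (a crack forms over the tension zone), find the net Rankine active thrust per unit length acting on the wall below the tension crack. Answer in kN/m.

4.74 kN/m

K_a = 0.3149; √K_a = 0.5612.
Tension-crack depth z_c = 2c/(γ√K_a) = 2×12.8/(17.6×0.5612) = 2.592 m.
σ_a at base = K_a γ H − 2c√K_a = 0.3149×17.6×3.9 − 2×12.8×0.5612 = 7.250 kPa.
P_a = ½ × 7.250 × (H − z_c) = 0.5×7.250×1.308 = 4.741 kN/m.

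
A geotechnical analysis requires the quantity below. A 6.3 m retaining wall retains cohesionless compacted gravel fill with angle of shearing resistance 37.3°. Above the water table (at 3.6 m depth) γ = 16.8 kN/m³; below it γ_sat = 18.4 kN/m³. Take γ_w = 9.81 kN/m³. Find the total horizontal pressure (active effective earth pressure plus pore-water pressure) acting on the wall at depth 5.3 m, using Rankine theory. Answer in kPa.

35.1 kPa

K_a = (1 − sin φ)/(1 + sin φ) = 0.2453.
γ' = 18.4 − 9.81 = 8.590 kN/m³.
Effective vertical stress at 5.3 m: σ'_v = 16.8×3.6 + 8.590×1.70 = 75.08 kPa.
σ'_h = K_a σ'_v = 0.2453 × 75.08 = 18.42 kPa; u = γ_w × 1.70 = 16.68 kPa.
Total σ_h = 18.42 + 16.68 = 35.10 kPa.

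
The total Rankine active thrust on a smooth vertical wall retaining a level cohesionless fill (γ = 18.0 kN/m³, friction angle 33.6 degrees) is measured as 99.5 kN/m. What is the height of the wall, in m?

K_a = 0.2875. P_a = ½ K_a γ H² ⇒ H = √(2P_a/(K_a γ)).
H = √(2×99.5/(0.2875×18.0)) = 6.201 m.

6.20 m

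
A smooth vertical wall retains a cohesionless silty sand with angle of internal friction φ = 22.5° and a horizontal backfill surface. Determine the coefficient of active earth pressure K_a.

0.446

K_a = tan²(45° − φ/2) = tan²(33.75°) = 0.4465.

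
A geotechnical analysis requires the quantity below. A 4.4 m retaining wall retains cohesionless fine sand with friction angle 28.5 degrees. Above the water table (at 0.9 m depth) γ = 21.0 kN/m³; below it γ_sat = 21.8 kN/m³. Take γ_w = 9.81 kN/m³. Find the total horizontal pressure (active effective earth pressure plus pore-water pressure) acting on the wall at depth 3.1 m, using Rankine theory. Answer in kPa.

37.6 kPa

K_a = (1 − sin φ)/(1 + sin φ) = 0.3540.
γ' = 21.8 − 9.81 = 11.99 kN/m³.
Effective vertical stress at 3.1 m: σ'_v = 21.0×0.9 + 11.99×2.20 = 45.28 kPa.
σ'_h = K_a σ'_v = 0.3540 × 45.28 = 16.03 kPa; u = γ_w × 2.20 = 21.58 kPa.
Total σ_h = 16.03 + 21.58 = 37.61 kPa.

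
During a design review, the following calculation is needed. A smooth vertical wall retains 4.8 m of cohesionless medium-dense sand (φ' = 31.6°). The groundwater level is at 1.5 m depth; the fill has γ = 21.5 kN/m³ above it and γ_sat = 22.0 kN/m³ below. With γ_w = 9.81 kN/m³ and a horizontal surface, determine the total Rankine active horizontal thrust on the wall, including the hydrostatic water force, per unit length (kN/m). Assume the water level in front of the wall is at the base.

K_a = tan²(45° − φ/2) = 0.3123.
γ' = 22.0 − 9.81 = 12.19 kN/m³. Depth below WT = 3.3 m.
σ'_h at WT = K_a γ d_w = 10.07 kPa; at base = 10.07 + K_a γ' × 3.3 = 22.64 kPa.
P₁ (0–1.5 m) = ½×10.07×1.5 = 7.555. P₂ (1.5–4.8 m) = ½(10.07+22.64)×3.3 = 53.97.
P_w = ½ γ_w h₂² = 0.5×9.81×3.3² = 53.42. Total = 7.555+53.97+53.42 = 114.9 kN/m.

115 kN/m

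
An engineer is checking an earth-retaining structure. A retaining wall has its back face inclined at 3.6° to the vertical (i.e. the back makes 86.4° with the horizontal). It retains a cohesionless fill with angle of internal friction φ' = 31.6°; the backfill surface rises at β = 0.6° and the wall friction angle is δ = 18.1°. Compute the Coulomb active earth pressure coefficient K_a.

0.309

K_a = sin²(α+φ) / [sin²α · sin(α−δ) · (1 + √{sin(φ+δ)sin(φ−β) / (sin(α−δ)sin(α+β))})²].
With α = 86.4°, φ = 31.6°, δ = 18.1°, β = 0.6°: K_a = 0.3092.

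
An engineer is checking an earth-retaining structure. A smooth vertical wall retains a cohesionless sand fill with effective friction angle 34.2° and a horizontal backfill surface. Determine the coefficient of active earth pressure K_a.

0.280

K_a = (1 − sin φ)/(1 + sin φ) = (1 − sin 34.2°)/(1 + sin 34.2°) = 0.2803.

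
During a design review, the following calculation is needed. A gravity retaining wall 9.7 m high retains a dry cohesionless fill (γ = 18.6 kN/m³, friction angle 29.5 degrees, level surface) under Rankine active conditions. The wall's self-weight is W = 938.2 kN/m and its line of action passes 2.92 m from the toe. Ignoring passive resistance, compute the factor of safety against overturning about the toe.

K_a = tan²(45° − 29.5°/2) = 0.3401.
P_a = ½K_aγH² = 0.5×0.3401×18.6×9.7² = 297.6 kN/m, acting at H/3 = 3.233 m above the base.
Overturning moment M_o = P_a × H/3 = 297.6 × 3.233 = 962.2.
Resisting moment M_r = W × 2.92 = 938.2 × 2.92 = 2740.
FS_overturning = M_r/M_o = 2740/962.2 = 2.847.

2.85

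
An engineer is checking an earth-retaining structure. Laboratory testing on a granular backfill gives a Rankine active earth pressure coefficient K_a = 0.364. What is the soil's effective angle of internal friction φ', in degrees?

27.8°

K_a = tan²(45° − φ/2) ⇒ 45° − φ/2 = arctan(√0.364) = 31.10°.
φ = 2(45° − 31.10°) = 27.79°.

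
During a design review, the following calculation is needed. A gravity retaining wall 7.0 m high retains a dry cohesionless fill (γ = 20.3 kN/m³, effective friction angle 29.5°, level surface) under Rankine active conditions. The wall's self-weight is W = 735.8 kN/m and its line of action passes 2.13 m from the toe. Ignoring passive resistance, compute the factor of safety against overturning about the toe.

K_a = tan²(45° − 29.5°/2) = 0.3401.
P_a = ½K_aγH² = 0.5×0.3401×20.3×7.0² = 169.1 kN/m, acting at H/3 = 2.333 m above the base.
Overturning moment M_o = P_a × H/3 = 169.1 × 2.333 = 394.7.
Resisting moment M_r = W × 2.13 = 735.8 × 2.13 = 1567.
FS_overturning = M_r/M_o = 1567/394.7 = 3.971.

3.97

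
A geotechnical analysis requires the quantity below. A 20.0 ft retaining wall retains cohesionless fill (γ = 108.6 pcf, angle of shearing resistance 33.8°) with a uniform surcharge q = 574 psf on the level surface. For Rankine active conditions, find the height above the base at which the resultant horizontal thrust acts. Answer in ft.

7.82 ft

K_a = 0.2851.
Triangular part P₁ = ½K_aγH² = 6192 at H/3 = 6.667 ft; rectangular part P₂ = K_a q H = 3273 at H/2 = 10.00 ft.
ȳ = (P₁·6.667 + P₂·10.00)/(P₁+P₂) = 7.819 ft.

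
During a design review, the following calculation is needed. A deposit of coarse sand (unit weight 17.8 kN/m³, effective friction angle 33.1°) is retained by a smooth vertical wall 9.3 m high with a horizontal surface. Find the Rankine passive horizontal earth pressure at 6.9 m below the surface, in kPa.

K_p = (1 + sin φ)/(1 − sin φ) = 3.406.
σ_h = K_p γ z = 3.406 × 17.8 × 6.9 = 418.4 kPa.

418 kPa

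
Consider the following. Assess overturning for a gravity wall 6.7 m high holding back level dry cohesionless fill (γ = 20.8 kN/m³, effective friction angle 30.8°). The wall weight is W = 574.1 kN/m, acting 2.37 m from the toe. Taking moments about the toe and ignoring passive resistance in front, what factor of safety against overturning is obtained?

4.04

K_a = tan²(45° − 30.8°/2) = 0.3227.
P_a = ½K_aγH² = 0.5×0.3227×20.8×6.7² = 150.7 kN/m, acting at H/3 = 2.233 m above the base.
Overturning moment M_o = P_a × H/3 = 150.7 × 2.233 = 336.5.
Resisting moment M_r = W × 2.37 = 574.1 × 2.37 = 1361.
FS_overturning = M_r/M_o = 1361/336.5 = 4.044.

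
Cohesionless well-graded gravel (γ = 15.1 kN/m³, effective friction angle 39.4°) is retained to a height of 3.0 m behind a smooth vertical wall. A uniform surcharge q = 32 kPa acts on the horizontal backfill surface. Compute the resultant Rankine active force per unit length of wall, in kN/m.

K_a = tan²(45° − φ/2) = 0.2234.
Soil triangle: ½ K_a γ H² = 0.5×0.2234×15.1×3.0² = 15.18 kN/m.
Surcharge rectangle: K_a q H = 0.2234×32×3.0 = 21.45 kN/m.
Total = 15.18 + 21.45 = 36.63 kN/m.

36.6 kN/m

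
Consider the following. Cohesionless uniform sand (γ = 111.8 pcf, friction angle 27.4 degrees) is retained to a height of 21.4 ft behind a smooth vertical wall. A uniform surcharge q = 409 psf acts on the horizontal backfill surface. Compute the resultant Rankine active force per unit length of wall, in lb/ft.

12700 lb/ft

K_a = tan²(45° − φ/2) = 0.3697.
Soil triangle: ½ K_a γ H² = 0.5×0.3697×111.8×21.4² = 9464 lb/ft.
Surcharge rectangle: K_a q H = 0.3697×409×21.4 = 3236 lb/ft.
Total = 9464 + 3236 = 12700 lb/ft.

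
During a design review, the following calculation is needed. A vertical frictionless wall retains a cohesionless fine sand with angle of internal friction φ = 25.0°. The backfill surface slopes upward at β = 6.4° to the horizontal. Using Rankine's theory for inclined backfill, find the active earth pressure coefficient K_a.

0.416

K_a = cos β · (cos β − √(cos²β − cos²φ)) / (cos β + √(cos²β − cos²φ)).
cos β = 0.9938, cos φ = 0.9063, √(cos²β − cos²φ) = 0.4077.
K_a = 0.9938 × (0.9938 − 0.4077)/(0.9938 + 0.4077) = 0.4156.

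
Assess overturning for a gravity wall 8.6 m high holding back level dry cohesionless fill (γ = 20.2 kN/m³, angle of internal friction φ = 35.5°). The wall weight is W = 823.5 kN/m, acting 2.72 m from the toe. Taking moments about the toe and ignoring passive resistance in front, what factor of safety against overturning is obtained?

K_a = tan²(45° − 35.5°/2) = 0.2653.
P_a = ½K_aγH² = 0.5×0.2653×20.2×8.6² = 198.1 kN/m, acting at H/3 = 2.867 m above the base.
Overturning moment M_o = P_a × H/3 = 198.1 × 2.867 = 568.0.
Resisting moment M_r = W × 2.72 = 823.5 × 2.72 = 2240.
FS_overturning = M_r/M_o = 2240/568.0 = 3.943.

3.94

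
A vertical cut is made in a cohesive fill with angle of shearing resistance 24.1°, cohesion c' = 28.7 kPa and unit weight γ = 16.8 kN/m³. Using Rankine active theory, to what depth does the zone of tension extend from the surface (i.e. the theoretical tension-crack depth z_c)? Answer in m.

K_a = tan²(45° − 24.1°/2) = 0.4201; √K_a = 0.6482.
The active pressure is zero where K_a γ z = 2c√K_a, so z_c = 2c/(γ√K_a) = 2×28.7/(16.8×0.6482) = 5.271 m.

5.27 m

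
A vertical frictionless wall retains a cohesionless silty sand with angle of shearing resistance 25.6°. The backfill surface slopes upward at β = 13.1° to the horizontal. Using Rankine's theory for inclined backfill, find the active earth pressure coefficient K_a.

K_a = cos β · (cos β − √(cos²β − cos²φ)) / (cos β + √(cos²β − cos²φ)).
cos β = 0.9740, cos φ = 0.9018, √(cos²β − cos²φ) = 0.3679.
K_a = 0.9740 × (0.9740 − 0.3679)/(0.9740 + 0.3679) = 0.4399.

0.440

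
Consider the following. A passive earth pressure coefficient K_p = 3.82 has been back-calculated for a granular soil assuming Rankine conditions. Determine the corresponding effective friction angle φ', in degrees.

K_p = (1+sin φ)/(1−sin φ) ⇒ sin φ = (K_p − 1)/(K_p + 1) = 0.5851.
φ = arcsin(0.5851) = 35.81°.

35.8°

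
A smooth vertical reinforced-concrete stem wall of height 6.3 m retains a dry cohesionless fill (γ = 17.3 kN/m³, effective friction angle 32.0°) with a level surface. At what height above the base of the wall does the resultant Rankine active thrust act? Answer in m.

2.10 m

K_a = 0.3073.
The pressure distribution is triangular, so the resultant acts at H/3 above the base = 6.3/3 = 2.100 m.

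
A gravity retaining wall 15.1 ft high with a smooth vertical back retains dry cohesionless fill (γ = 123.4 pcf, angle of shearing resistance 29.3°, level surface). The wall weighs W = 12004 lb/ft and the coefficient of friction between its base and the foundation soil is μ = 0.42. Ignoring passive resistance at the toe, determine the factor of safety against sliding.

K_a = tan²(45° − 29.3°/2) = 0.3428.
P_a = ½K_aγH² = 0.5×0.3428×123.4×15.1² = 4823 lb/ft, acting at H/3 = 5.033 ft above the base.
FS_sliding = μW / P_a = 0.42×12004 / 4823 = 1.045.

1.05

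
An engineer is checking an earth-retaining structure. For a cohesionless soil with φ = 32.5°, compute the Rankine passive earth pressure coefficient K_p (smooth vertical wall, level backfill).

3.32

K_p = (1 + sin φ)/(1 − sin φ) = tan²(45° + 32.5°/2) = 3.322.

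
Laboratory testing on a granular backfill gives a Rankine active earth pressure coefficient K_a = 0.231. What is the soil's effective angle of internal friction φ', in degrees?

K_a = tan²(45° − φ/2) ⇒ 45° − φ/2 = arctan(√0.231) = 25.67°.
φ = 2(45° − 25.67°) = 38.66°.

38.7°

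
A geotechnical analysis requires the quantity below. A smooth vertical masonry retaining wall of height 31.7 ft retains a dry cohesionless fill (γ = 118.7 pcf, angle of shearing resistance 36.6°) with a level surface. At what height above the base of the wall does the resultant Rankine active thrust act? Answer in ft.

K_a = 0.2530.
The pressure distribution is triangular, so the resultant acts at H/3 above the base = 31.7/3 = 10.57 ft.

10.6 ft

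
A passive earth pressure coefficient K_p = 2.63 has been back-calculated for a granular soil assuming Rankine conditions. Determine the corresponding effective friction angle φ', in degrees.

K_p = (1+sin φ)/(1−sin φ) ⇒ sin φ = (K_p − 1)/(K_p + 1) = 0.4490.
φ = arcsin(0.4490) = 26.68°.

26.7°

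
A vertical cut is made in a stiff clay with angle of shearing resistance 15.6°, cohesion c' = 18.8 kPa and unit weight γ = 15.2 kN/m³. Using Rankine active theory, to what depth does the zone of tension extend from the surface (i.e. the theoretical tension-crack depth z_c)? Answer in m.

3.26 m

K_a = tan²(45° − 15.6°/2) = 0.5761; √K_a = 0.7590.
The active pressure is zero where K_a γ z = 2c√K_a, so z_c = 2c/(γ√K_a) = 2×18.8/(15.2×0.7590) = 3.259 m.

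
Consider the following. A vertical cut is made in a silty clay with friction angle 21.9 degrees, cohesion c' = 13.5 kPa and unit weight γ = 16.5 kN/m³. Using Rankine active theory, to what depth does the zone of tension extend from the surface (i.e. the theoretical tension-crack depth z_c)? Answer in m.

2.42 m

K_a = tan²(45° − 21.9°/2) = 0.4567; √K_a = 0.6758.
The active pressure is zero where K_a γ z = 2c√K_a, so z_c = 2c/(γ√K_a) = 2×13.5/(16.5×0.6758) = 2.421 m.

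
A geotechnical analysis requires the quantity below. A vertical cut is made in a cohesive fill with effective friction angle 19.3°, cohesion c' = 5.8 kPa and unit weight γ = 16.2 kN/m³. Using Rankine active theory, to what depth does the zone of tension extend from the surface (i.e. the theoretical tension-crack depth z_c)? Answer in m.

K_a = tan²(45° − 19.3°/2) = 0.5032; √K_a = 0.7094.
The active pressure is zero where K_a γ z = 2c√K_a, so z_c = 2c/(γ√K_a) = 2×5.8/(16.2×0.7094) = 1.009 m.

1.01 m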